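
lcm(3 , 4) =12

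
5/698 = 5/698 = 0.01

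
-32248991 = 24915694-57164685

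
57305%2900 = 2205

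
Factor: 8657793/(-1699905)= -2885931/566635 = - 3^2 * 5^( - 1)*113327^( - 1 )*320659^1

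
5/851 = 5/851 = 0.01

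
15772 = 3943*4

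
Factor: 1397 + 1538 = 2935 = 5^1* 587^1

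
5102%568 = 558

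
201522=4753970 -4552448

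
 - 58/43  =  -58/43 = - 1.35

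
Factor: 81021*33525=3^3 *5^2*113^1*149^1 * 239^1 = 2716229025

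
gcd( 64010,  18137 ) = 1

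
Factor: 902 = 2^1*11^1 * 41^1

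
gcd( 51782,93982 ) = 2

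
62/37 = 62/37=1.68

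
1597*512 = 817664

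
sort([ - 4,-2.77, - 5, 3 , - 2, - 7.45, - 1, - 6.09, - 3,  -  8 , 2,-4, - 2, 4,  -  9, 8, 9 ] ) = [ - 9 ,- 8,  -  7.45, - 6.09, - 5, - 4,-4,-3, - 2.77,-2,-2, - 1 , 2,3, 4,8,9]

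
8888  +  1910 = 10798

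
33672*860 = 28957920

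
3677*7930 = 29158610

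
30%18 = 12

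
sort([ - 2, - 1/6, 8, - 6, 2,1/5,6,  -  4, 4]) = [ -6, - 4, - 2,  -  1/6, 1/5, 2, 4, 6,8]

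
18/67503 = 6/22501 = 0.00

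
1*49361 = 49361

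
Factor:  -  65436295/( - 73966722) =2^( - 1)*3^ (-1)*5^1*12327787^( - 1 )*13087259^1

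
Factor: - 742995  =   - 3^2*5^1*11^1*19^1 * 79^1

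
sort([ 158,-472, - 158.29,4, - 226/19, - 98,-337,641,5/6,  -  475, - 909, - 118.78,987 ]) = [-909, - 475, - 472 , - 337, - 158.29, - 118.78, - 98,-226/19, 5/6, 4, 158, 641 , 987] 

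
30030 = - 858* ( - 35) 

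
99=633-534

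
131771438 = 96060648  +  35710790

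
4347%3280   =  1067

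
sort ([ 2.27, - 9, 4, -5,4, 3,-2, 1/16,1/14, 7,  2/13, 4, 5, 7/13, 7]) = [ - 9,-5, - 2,1/16 , 1/14,2/13,7/13, 2.27, 3,4, 4 , 4 , 5,7,7]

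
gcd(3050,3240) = 10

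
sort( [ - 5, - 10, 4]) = [ - 10, - 5,4]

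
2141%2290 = 2141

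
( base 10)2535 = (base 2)100111100111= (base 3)10110220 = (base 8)4747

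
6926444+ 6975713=13902157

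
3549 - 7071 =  - 3522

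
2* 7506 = 15012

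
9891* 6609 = 65369619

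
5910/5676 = 985/946 = 1.04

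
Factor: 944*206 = 2^5 *59^1*103^1 =194464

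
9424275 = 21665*435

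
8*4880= 39040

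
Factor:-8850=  - 2^1 * 3^1*5^2 *59^1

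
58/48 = 29/24 = 1.21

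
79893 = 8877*9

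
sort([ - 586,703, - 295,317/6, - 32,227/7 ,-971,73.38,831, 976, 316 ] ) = [ - 971,  -  586, - 295, - 32,227/7, 317/6,73.38, 316,703,831 , 976] 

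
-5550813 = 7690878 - 13241691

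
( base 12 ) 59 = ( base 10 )69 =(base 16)45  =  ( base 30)29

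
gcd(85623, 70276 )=1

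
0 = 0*1039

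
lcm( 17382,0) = 0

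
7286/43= 169 + 19/43 =169.44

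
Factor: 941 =941^1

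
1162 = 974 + 188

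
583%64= 7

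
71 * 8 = 568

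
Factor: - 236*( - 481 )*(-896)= - 101710336 =- 2^9*7^1*13^1 * 37^1*59^1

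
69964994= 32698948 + 37266046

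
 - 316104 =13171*(-24)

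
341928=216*1583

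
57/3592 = 57/3592 = 0.02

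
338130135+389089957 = 727220092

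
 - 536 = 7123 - 7659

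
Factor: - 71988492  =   - 2^2 * 3^1 * 19^1 * 315739^1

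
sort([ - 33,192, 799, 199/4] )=[ - 33, 199/4,192 , 799 ] 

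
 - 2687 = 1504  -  4191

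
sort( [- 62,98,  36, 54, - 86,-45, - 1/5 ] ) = [ - 86, - 62, - 45, - 1/5 , 36,54,98]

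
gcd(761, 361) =1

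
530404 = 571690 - 41286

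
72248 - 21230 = 51018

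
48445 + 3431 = 51876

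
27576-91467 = -63891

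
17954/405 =44 + 134/405 = 44.33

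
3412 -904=2508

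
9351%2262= 303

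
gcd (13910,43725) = 5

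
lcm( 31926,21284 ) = 63852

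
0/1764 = 0 = 0.00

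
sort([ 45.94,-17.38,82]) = [-17.38 , 45.94, 82 ]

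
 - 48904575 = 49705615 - 98610190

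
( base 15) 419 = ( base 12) 650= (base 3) 1021020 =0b1110011100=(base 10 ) 924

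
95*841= 79895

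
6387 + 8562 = 14949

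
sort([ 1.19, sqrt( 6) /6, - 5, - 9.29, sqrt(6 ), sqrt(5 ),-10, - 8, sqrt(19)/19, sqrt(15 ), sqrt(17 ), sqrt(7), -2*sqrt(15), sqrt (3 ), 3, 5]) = [ - 10, - 9.29, - 8, - 2*sqrt( 15 ), - 5, sqrt( 19 ) /19,sqrt(6) /6,  1.19,sqrt(3 ),sqrt( 5), sqrt( 6 ), sqrt( 7 ), 3,sqrt( 15 ),sqrt(17 ),5] 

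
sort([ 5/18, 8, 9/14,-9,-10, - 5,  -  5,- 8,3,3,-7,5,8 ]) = [ - 10, - 9, - 8,- 7 , - 5, - 5,5/18,9/14,3,3,5,8, 8 ]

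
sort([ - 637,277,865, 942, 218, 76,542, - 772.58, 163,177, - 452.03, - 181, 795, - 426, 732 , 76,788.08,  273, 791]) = [-772.58, - 637, - 452.03, - 426, - 181, 76, 76 , 163, 177,218,273,277,542 , 732,788.08,791, 795,865,  942 ]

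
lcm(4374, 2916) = 8748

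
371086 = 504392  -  133306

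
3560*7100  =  25276000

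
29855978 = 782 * 38179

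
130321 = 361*361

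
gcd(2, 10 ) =2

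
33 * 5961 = 196713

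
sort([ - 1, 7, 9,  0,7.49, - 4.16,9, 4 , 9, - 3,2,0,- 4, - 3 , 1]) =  [ - 4.16,-4, - 3,  -  3,-1,0,0, 1,2,  4 , 7,7.49,9,9 , 9 ] 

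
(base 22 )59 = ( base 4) 1313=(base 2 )1110111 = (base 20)5j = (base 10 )119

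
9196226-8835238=360988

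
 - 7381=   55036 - 62417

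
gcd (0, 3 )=3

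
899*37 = 33263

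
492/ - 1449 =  - 1 + 319/483 = - 0.34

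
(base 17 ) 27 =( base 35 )16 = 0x29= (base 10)41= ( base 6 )105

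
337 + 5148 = 5485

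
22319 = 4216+18103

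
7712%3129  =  1454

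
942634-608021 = 334613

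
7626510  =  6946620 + 679890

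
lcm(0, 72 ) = 0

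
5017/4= 5017/4= 1254.25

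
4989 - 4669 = 320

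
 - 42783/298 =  - 42783/298 = - 143.57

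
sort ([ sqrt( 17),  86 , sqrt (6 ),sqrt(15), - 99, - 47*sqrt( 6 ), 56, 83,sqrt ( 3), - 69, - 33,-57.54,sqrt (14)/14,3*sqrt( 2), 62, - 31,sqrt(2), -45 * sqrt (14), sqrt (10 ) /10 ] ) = [-45*sqrt( 14 ) , - 47*sqrt(6 )  , - 99, - 69, - 57.54, - 33 , - 31 , sqrt(14 )/14, sqrt(10)/10,sqrt(2 ), sqrt( 3 ),sqrt(6),sqrt(15) , sqrt( 17 ), 3 * sqrt(2 ),  56, 62,83,  86] 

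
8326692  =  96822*86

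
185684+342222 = 527906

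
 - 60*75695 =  - 4541700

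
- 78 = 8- 86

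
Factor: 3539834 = 2^1*1769917^1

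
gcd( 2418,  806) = 806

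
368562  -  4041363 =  - 3672801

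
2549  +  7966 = 10515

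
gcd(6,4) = 2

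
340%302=38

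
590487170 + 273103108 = 863590278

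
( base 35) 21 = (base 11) 65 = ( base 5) 241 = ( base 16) 47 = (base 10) 71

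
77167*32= 2469344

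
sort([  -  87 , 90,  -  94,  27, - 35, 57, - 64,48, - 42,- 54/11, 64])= [-94, -87, - 64, - 42, - 35, - 54/11, 27, 48,57, 64, 90 ] 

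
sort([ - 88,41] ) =[ - 88, 41 ] 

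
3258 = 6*543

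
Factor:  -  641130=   -  2^1*3^1*5^1*7^1*43^1*71^1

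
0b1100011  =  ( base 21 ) 4F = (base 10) 99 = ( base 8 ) 143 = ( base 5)344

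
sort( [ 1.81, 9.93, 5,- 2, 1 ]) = [ - 2, 1, 1.81,5,  9.93]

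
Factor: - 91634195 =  - 5^1*18326839^1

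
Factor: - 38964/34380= -17/15 = - 3^( - 1)*5^(-1)*17^1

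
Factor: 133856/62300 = 2^3*5^( - 2)*7^ ( - 1)*  47^1 = 376/175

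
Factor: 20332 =2^2* 13^1*17^1*23^1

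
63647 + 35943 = 99590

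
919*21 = 19299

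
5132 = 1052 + 4080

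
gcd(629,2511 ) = 1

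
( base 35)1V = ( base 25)2G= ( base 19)39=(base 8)102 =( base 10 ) 66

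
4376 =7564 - 3188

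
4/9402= 2/4701 = 0.00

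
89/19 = 4 + 13/19 = 4.68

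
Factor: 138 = 2^1*3^1*23^1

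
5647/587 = 9 + 364/587= 9.62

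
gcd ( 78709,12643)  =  1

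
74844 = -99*( - 756)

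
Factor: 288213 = 3^1*23^1*4177^1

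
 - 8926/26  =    -  4463/13 = - 343.31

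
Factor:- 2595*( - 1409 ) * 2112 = 2^6*3^2*5^1*11^1*173^1*1409^1 = 7722221760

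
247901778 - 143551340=104350438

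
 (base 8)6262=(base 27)4ca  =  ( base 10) 3250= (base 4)302302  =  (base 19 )901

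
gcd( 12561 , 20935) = 4187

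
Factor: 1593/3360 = 531/1120  =  2^( - 5)*3^2*5^(- 1)* 7^(-1)*59^1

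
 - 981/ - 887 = 981/887 = 1.11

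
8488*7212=61215456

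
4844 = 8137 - 3293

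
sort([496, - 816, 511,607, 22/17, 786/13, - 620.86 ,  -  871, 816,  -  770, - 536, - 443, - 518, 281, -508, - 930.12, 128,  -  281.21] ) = [ - 930.12,  -  871, - 816,-770, - 620.86,- 536 , - 518, - 508, - 443,-281.21,22/17, 786/13,128, 281 , 496, 511, 607,816]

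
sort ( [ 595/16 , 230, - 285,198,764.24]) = [-285, 595/16, 198, 230,764.24 ] 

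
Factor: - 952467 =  - 3^1 * 317489^1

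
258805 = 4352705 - 4093900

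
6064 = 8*758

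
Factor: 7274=2^1*3637^1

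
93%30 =3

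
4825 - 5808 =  - 983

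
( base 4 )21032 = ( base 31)j1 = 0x24E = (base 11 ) 497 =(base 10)590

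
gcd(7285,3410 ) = 155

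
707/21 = 33 + 2/3= 33.67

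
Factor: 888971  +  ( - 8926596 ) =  - 5^3*64301^1  =  - 8037625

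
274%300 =274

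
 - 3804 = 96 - 3900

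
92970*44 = 4090680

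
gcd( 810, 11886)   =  6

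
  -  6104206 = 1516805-7621011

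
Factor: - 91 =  - 7^1*13^1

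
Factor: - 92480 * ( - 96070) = 2^7*5^2*13^1 *17^2 *739^1 = 8884553600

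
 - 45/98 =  - 45/98 = - 0.46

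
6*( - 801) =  - 4806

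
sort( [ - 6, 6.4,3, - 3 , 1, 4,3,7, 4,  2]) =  [-6, - 3,1,2,3 , 3 , 4, 4,6.4,7 ] 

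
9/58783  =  9/58783  =  0.00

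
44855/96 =467 + 23/96 = 467.24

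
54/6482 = 27/3241 =0.01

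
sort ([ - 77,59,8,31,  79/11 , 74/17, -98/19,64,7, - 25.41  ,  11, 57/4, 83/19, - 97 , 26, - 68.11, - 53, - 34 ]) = [ - 97, - 77,-68.11, - 53,-34, - 25.41, - 98/19,74/17, 83/19,7,79/11,8, 11,57/4,26, 31,59,64 ]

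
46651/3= 46651/3 = 15550.33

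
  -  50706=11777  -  62483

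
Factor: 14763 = 3^1*7^1*19^1 *37^1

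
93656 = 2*46828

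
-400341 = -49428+  -  350913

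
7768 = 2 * 3884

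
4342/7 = 4342/7 = 620.29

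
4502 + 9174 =13676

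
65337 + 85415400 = 85480737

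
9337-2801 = 6536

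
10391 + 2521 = 12912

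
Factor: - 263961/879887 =-3^2 * 47^(-1) * 97^( - 1 )*139^1*193^( - 1)*211^1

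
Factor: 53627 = 7^1*47^1 * 163^1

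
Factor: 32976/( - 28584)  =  -2^1* 229^1*397^ ( - 1) = -458/397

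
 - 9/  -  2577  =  3/859 = 0.00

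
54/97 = 54/97 = 0.56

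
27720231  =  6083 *4557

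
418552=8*52319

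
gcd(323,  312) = 1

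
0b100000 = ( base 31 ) 11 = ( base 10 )32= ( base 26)16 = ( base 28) 14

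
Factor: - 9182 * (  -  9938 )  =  2^2*4591^1*4969^1 = 91250716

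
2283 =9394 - 7111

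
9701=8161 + 1540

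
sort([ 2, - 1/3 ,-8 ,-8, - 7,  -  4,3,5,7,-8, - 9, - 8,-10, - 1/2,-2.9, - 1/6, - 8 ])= [ - 10, - 9, - 8, - 8, - 8, - 8,  -  8, - 7,  -  4, - 2.9,-1/2, - 1/3, - 1/6,2,3, 5, 7] 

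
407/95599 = 407/95599 = 0.00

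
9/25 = 9/25 =0.36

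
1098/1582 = 549/791 = 0.69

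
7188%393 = 114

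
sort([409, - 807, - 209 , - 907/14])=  [ - 807,-209, - 907/14,409]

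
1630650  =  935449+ 695201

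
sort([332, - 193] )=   [ -193,332]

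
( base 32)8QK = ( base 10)9044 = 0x2354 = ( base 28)bf0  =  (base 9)13358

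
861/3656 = 861/3656 = 0.24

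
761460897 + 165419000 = 926879897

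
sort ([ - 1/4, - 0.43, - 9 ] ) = [ - 9, - 0.43, - 1/4]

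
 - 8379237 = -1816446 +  -6562791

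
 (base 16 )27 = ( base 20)1J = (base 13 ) 30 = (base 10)39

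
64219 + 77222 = 141441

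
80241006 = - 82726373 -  - 162967379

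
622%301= 20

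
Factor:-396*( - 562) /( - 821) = -222552/821 = - 2^3*3^2*11^1*281^1 * 821^( - 1)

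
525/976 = 525/976 = 0.54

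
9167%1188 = 851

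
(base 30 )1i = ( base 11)44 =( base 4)300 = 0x30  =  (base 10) 48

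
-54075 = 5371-59446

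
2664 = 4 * 666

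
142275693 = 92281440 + 49994253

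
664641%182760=116361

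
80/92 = 20/23 = 0.87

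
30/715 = 6/143 = 0.04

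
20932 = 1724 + 19208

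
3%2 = 1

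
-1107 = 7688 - 8795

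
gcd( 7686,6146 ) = 14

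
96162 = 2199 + 93963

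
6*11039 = 66234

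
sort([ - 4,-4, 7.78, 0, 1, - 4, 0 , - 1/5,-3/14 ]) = [- 4 , -4, - 4 ,-3/14, - 1/5 , 0,0 , 1,7.78]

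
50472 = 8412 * 6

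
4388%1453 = 29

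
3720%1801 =118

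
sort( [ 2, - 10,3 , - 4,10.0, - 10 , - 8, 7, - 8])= [ - 10, - 10,  -  8, - 8, - 4,2,3 , 7,10.0 ]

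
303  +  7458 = 7761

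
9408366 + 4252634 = 13661000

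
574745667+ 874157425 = 1448903092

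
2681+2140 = 4821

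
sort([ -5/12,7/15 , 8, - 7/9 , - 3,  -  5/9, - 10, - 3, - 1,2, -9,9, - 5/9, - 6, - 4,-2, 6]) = [ - 10,-9, -6, - 4, - 3,-3, - 2,- 1, - 7/9, - 5/9, - 5/9, - 5/12, 7/15,2, 6,8,9 ]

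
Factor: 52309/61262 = 2^( - 1) *17^2*181^1*30631^( - 1)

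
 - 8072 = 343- 8415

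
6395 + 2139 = 8534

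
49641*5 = 248205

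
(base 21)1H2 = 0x320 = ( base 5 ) 11200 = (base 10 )800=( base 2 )1100100000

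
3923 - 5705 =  - 1782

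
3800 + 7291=11091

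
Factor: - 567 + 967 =400 = 2^4*5^2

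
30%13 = 4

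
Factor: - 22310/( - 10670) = 23/11 =11^( - 1 ) * 23^1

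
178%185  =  178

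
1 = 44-43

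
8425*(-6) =  -  50550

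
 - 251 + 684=433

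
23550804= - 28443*( - 828 ) 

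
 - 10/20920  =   - 1 + 2091/2092 = - 0.00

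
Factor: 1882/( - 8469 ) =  - 2^1*3^( - 2) = - 2/9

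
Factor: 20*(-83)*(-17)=2^2 * 5^1*17^1*83^1 = 28220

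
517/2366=517/2366 = 0.22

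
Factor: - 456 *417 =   -  190152  =  - 2^3*3^2*19^1*139^1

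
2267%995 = 277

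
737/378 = 737/378 = 1.95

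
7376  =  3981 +3395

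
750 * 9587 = 7190250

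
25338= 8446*3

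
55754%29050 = 26704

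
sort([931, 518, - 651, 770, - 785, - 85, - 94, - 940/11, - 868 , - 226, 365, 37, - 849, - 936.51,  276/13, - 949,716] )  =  [ - 949, - 936.51 , - 868, - 849, - 785,-651, - 226 ,-94, - 940/11, - 85, 276/13 , 37, 365,518, 716,  770,  931 ]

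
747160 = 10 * 74716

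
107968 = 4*26992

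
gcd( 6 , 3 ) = 3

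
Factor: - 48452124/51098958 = - 2^1*3^( - 2 )* 7^1*101^1*127^ ( - 1 )*5711^1* 7451^( - 1 ) = - 8075354/8516493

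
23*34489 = 793247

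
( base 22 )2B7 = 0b10011000001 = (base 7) 3356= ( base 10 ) 1217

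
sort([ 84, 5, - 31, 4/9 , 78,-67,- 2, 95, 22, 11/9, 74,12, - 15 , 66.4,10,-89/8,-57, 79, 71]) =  [ - 67, - 57,- 31,  -  15, - 89/8, - 2,4/9,11/9, 5,10,12, 22,66.4, 71, 74,78, 79, 84,95]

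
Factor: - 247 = -13^1*19^1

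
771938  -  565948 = 205990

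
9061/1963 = 697/151= 4.62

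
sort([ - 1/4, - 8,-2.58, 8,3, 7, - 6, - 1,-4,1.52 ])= [ - 8, - 6, - 4,-2.58, - 1, - 1/4 , 1.52,3,  7,8]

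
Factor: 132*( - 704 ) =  - 92928 = - 2^8*3^1*11^2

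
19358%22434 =19358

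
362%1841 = 362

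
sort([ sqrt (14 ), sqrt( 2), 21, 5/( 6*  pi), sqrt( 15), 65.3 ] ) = [ 5/ (6*pi ), sqrt( 2), sqrt( 14 ),sqrt (15 ),21,65.3 ]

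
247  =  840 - 593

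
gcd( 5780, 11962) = 2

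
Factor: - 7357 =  - 7^1*1051^1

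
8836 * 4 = 35344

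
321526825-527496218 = - 205969393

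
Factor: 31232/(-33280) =  -  5^( - 1)*13^( -1)*61^1  =  -61/65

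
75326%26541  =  22244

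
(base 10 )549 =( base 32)h5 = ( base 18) 1C9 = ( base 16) 225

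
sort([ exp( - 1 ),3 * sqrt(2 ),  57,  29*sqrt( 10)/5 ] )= [exp( - 1 ),3  *  sqrt(2),29*sqrt( 10) /5,57]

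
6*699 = 4194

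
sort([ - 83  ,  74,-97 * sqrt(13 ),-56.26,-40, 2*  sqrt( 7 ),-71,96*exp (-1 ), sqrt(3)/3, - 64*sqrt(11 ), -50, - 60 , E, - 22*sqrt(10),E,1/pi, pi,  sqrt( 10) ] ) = [ - 97*sqrt (13) , - 64* sqrt(11 ), - 83, - 71, - 22 * sqrt( 10) , - 60, - 56.26, - 50, - 40,  1/pi, sqrt(3 ) /3, E,E,pi,sqrt(10 ) , 2*sqrt( 7), 96*exp(-1),74] 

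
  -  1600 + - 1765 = - 3365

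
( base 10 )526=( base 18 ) 1B4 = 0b1000001110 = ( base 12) 37a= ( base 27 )JD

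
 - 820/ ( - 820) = 1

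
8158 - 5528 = 2630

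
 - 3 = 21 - 24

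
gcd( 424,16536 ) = 424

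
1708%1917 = 1708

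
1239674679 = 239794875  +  999879804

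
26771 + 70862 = 97633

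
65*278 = 18070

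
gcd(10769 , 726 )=121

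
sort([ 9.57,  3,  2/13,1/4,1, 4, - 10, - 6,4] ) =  [ - 10, - 6, 2/13, 1/4 , 1,  3, 4,  4,  9.57] 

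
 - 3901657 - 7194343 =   -  11096000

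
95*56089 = 5328455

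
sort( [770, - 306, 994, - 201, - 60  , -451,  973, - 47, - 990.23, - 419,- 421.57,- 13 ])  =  [ - 990.23, - 451, - 421.57, -419,-306, - 201, - 60, -47,  -  13,770, 973,994]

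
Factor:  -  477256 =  - 2^3*13^2 * 353^1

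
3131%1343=445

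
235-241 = - 6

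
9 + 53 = 62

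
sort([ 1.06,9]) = [1.06  ,  9 ] 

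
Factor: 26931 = 3^1*47^1*191^1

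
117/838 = 117/838 = 0.14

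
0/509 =0 = 0.00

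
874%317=240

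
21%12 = 9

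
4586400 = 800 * 5733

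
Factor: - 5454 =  - 2^1 *3^3*101^1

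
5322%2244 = 834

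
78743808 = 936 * 84128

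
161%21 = 14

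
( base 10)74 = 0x4A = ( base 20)3e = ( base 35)24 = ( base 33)28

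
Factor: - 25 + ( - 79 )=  - 2^3*13^1 = -104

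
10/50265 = 2/10053 = 0.00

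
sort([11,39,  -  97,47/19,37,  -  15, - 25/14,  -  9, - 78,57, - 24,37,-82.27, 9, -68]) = [  -  97, - 82.27, - 78, - 68, - 24,-15,  -  9, - 25/14, 47/19, 9,11, 37,  37, 39, 57 ] 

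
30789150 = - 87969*( -350)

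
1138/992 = 1 + 73/496 = 1.15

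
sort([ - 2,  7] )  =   [ - 2,7 ]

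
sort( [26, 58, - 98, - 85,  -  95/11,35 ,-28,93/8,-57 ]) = [ - 98, - 85 , - 57,-28, -95/11,  93/8,26,35, 58] 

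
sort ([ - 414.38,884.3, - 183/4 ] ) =[ - 414.38 , - 183/4, 884.3 ]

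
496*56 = 27776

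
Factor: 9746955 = 3^2*5^1*167^1*1297^1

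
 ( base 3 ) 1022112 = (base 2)1110111111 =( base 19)2C9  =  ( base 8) 1677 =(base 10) 959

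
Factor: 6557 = 79^1*83^1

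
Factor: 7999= 19^1*421^1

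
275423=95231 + 180192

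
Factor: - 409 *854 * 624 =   -  2^5*3^1*7^1*13^1 * 61^1*409^1 = - 217954464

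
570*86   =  49020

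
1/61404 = 1/61404 = 0.00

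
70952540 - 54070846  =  16881694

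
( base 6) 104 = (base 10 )40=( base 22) 1i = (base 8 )50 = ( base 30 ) 1a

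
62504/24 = 7813/3 = 2604.33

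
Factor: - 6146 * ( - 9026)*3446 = 191162701016= 2^3*7^1*439^1*1723^1*4513^1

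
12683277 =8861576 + 3821701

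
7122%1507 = 1094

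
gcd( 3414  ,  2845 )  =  569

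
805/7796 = 805/7796 = 0.10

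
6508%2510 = 1488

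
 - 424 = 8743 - 9167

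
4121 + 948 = 5069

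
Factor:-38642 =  - 2^1*139^2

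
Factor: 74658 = 2^1*3^1*23^1*541^1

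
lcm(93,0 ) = 0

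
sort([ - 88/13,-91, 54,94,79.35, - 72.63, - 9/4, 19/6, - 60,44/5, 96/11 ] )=[ - 91,-72.63, - 60,-88/13, - 9/4,19/6,96/11, 44/5,  54, 79.35,94 ] 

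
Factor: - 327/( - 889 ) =3^1*7^( - 1) * 109^1*127^( - 1)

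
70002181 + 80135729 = 150137910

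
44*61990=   2727560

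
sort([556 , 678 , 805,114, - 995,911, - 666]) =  [-995, -666, 114,556, 678 , 805, 911]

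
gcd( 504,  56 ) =56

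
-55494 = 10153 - 65647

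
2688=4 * 672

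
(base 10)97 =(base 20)4h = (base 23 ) 45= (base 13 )76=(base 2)1100001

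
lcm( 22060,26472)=132360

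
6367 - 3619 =2748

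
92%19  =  16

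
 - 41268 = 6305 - 47573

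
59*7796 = 459964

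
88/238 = 44/119 = 0.37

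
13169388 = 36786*358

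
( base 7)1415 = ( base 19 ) 1a0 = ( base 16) 227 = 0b1000100111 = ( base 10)551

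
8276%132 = 92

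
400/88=50/11 = 4.55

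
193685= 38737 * 5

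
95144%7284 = 452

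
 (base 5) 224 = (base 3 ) 2101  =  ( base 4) 1000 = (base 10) 64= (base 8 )100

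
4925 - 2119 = 2806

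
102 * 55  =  5610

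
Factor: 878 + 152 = 2^1*5^1*103^1 = 1030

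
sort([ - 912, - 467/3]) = [- 912, -467/3]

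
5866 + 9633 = 15499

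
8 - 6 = 2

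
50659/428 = 118 + 155/428 = 118.36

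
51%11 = 7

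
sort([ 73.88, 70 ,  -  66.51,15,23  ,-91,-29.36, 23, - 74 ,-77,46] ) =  [  -  91, - 77 ,-74,- 66.51, - 29.36,15 , 23,23 , 46, 70,73.88 ]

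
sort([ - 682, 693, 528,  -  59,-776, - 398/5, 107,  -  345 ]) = [-776, - 682,-345,-398/5, - 59,107, 528, 693]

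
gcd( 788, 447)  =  1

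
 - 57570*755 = -43465350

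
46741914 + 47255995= 93997909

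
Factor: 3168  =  2^5* 3^2*11^1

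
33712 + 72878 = 106590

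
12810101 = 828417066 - 815606965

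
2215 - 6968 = - 4753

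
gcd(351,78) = 39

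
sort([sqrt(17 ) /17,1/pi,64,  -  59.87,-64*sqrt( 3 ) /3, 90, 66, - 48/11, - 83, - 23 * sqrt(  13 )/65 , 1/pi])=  [ - 83, - 59.87, - 64*sqrt(3 )/3, - 48/11, -23 * sqrt ( 13 )/65,sqrt (17)/17,1/pi,1/pi,64 , 66, 90] 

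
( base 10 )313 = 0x139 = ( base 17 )117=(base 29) an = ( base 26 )c1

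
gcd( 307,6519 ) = 1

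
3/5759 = 3/5759 = 0.00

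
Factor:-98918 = -2^1 * 49459^1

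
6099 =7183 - 1084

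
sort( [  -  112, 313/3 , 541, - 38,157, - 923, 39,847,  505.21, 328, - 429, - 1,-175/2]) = [ - 923, - 429, - 112, - 175/2, - 38, - 1, 39, 313/3,  157, 328, 505.21, 541, 847]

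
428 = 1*428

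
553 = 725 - 172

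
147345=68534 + 78811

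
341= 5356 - 5015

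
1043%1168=1043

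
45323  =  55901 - 10578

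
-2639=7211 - 9850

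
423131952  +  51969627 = 475101579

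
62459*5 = 312295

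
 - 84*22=-1848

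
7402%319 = 65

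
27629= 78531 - 50902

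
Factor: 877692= 2^2*3^1*73141^1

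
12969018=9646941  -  - 3322077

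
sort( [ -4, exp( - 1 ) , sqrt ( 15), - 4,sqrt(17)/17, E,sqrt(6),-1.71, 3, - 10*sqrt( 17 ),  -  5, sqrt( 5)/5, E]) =[ - 10*sqrt( 17) , - 5,-4,-4, - 1.71,sqrt(17)/17,exp( - 1), sqrt(5 )/5, sqrt(6 ), E, E, 3, sqrt (15 )] 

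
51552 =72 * 716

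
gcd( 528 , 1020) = 12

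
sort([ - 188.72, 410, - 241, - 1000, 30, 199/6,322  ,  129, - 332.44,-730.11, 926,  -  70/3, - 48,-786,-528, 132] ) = [ -1000, - 786,-730.11,-528,- 332.44, - 241, - 188.72, - 48, - 70/3, 30, 199/6, 129, 132, 322, 410, 926] 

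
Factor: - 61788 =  - 2^2*3^1*19^1*271^1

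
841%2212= 841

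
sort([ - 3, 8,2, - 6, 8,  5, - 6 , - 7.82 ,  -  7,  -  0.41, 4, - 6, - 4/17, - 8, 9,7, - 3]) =[ - 8, - 7.82 , -7, - 6, - 6, - 6,  -  3, - 3,- 0.41,-4/17,2,4,  5, 7, 8, 8, 9 ] 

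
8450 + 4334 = 12784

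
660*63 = 41580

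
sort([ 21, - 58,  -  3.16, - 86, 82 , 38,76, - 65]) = [-86,-65, - 58, - 3.16,21, 38,76,82]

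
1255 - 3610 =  - 2355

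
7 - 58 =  - 51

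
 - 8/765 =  - 1  +  757/765  =  - 0.01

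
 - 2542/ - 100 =25 + 21/50=25.42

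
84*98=8232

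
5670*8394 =47593980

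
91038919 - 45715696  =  45323223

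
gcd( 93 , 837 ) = 93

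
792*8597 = 6808824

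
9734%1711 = 1179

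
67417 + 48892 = 116309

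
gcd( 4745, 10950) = 365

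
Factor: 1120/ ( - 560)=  - 2 = - 2^1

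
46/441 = 46/441 = 0.10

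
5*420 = 2100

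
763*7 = 5341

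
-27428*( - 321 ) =8804388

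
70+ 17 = 87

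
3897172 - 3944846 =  - 47674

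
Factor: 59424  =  2^5*3^1*619^1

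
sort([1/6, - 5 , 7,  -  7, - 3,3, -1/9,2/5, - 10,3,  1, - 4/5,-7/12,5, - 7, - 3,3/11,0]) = [ -10,  -  7,- 7, - 5, - 3, - 3 ,-4/5, - 7/12,-1/9, 0,1/6, 3/11,2/5,1 , 3,3,5,7 ]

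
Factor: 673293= 3^1*29^1*71^1*109^1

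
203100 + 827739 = 1030839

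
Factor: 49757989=137^1*251^1*1447^1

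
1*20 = 20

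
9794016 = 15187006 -5392990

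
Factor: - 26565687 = - 3^2*2951743^1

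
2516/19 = 2516/19  =  132.42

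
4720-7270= - 2550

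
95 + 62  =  157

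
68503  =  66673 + 1830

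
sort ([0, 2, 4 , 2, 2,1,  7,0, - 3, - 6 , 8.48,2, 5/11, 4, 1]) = [ - 6, - 3, 0, 0,5/11,  1, 1, 2,2, 2,2,4, 4,  7, 8.48] 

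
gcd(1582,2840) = 2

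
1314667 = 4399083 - 3084416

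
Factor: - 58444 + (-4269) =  - 7^1*17^2*31^1 = -62713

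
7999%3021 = 1957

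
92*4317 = 397164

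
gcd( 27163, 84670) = 1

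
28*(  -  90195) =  -2525460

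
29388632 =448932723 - 419544091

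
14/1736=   1/124 = 0.01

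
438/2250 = 73/375 = 0.19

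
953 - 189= 764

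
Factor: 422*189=79758 = 2^1 *3^3*7^1* 211^1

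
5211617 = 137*38041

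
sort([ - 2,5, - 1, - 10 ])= [ - 10, - 2,-1, 5]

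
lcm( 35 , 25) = 175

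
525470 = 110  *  4777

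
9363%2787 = 1002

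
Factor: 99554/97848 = 2^( - 2)*3^(-4)*7^1 * 13^1*151^( - 1) * 547^1 = 49777/48924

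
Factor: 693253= 11^1*19^1*31^1*107^1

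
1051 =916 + 135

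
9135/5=1827 =1827.00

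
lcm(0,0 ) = 0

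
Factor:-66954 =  - 2^1*3^1*11159^1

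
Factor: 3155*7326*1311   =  30301837830 = 2^1*3^3 * 5^1*11^1*19^1*23^1 * 37^1 * 631^1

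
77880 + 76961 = 154841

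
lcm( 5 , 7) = 35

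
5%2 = 1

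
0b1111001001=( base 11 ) 801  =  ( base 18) 2hf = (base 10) 969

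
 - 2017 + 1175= -842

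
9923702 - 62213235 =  - 52289533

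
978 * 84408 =82551024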